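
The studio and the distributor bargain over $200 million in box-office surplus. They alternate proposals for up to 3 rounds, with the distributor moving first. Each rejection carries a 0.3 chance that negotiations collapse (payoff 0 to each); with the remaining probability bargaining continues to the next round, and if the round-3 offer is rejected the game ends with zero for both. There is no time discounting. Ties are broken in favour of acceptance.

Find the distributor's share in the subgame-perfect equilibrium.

158

Round 3 (the distributor proposes): the studio will accept anything ≥ 0, so the distributor offers 0 and keeps 200.
Round 2 (the studio proposes): rejecting gives the distributor an expected 0.7 × 200 = 140. The studio offers 140 and keeps 200 − 140 = 60.
Round 1 (the distributor proposes): rejecting gives the studio an expected 0.7 × 60 = 42, so the distributor offers 42, keeping 158.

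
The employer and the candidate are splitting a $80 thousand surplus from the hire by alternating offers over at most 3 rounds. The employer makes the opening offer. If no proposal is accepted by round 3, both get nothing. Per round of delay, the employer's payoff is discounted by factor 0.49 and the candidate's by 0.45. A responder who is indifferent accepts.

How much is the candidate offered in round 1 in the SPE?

Solve by backward induction from round 3.
Round 3 (the employer proposes): rejection yields 0 for the candidate; the employer offers 0 and keeps 80.
Round 2 (the candidate proposes): the employer can get 80 next round, worth 0.49 × 80 = 39.2 now; the candidate offers that and keeps 40.8.
Round 1 (the employer proposes): the candidate can get 40.8 next round, worth 0.45 × 40.8 = 18.36 now; the employer offers that and keeps 61.64.

18.36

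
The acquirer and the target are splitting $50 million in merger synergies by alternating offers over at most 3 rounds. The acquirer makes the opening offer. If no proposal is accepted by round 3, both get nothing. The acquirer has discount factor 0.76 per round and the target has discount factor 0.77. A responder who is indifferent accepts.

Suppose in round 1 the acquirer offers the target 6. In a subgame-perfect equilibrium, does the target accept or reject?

Work out the target's continuation value if the offer is rejected.
Round 3 (the acquirer proposes): rejection yields 0 for the target; the acquirer offers 0 and keeps 50.
Round 2 (the target proposes): the acquirer can get 50 next round, worth 0.76 × 50 = 38 now, so the target offers 38, keeping 12.
So by rejecting in round 1, the target gets 12 next round, worth 0.77 × 12 = 9.24 now.
Offer 6 < 9.24, so the target rejects.

Reject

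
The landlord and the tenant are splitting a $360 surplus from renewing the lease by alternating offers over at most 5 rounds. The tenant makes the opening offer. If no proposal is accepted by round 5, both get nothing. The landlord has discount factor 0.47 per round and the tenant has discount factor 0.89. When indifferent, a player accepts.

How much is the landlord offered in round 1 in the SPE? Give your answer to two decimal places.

26.40

Round 5 (the tenant proposes): the landlord will accept anything ≥ 0, so the tenant offers 0 and keeps 360.
Round 4 (the landlord proposes): the tenant can get 360 next round, worth 0.89 × 360 = 320.4 now; the landlord offers that and keeps 39.6.
Round 3 (the tenant proposes): the landlord can get 39.6 next round, worth 0.47 × 39.6 = 18.612 now; the tenant offers that and keeps 341.388.
Round 2 (the landlord proposes): the tenant can get 341.388 next round, worth 0.89 × 341.388 = 303.83532 now. The landlord offers 303.83532 and keeps 360 − 303.83532 = 56.16468.
Round 1 (the tenant proposes): the landlord can get 56.16468 next round, worth 0.47 × 56.16468 = 26.3973996 now. The tenant offers 26.3973996 and keeps 360 − 26.3973996 = 333.6026004.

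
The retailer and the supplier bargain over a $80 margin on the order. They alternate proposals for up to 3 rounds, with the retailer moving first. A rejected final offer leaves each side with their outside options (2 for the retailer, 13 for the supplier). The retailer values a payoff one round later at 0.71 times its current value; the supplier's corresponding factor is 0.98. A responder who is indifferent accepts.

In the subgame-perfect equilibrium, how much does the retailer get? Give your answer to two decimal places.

48.22

Round 3 (the retailer proposes): the supplier gets 13 if talks fail, so the retailer offers 13 and keeps 67.
Round 2 (the supplier proposes): the retailer can get 67 next round, worth 0.71 × 67 = 47.57 now, so the supplier offers 47.57, keeping 32.43.
Round 1 (the retailer proposes): the supplier can get 32.43 next round, worth 0.98 × 32.43 = 31.7814 now; the retailer offers that and keeps 48.2186.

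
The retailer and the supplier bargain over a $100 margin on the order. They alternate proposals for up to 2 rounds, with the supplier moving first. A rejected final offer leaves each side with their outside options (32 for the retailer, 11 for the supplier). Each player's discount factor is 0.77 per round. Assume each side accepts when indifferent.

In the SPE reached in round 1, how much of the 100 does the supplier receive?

By backward induction:
Round 2 (the retailer proposes): the supplier gets 11 if talks fail, so the retailer offers 11 and keeps 89.
Round 1 (the supplier proposes): the retailer can get 89 next round, worth 0.77 × 89 = 68.53 now. The supplier offers 68.53 and keeps 100 − 68.53 = 31.47.

31.47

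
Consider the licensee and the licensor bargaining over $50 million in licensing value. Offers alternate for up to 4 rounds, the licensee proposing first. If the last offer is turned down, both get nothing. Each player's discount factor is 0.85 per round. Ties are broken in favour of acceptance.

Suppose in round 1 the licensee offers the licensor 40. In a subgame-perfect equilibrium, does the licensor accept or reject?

Accept

Round 4 (the licensor proposes): rejection yields 0 for the licensee; the licensor offers 0 and keeps 50.
Round 3 (the licensee proposes): the licensor can get 50 next round, worth 0.85 × 50 = 42.5 now; the licensee offers that and keeps 7.5.
Round 2 (the licensor proposes): the licensee can get 7.5 next round, worth 0.85 × 7.5 = 6.375 now, so the licensor offers 6.375, keeping 43.625.
So by rejecting in round 1, the licensor gets 43.625 next round, worth 0.85 × 43.625 = 37.08125 now.
Offer 40 ≥ 37.08125, so the licensor accepts.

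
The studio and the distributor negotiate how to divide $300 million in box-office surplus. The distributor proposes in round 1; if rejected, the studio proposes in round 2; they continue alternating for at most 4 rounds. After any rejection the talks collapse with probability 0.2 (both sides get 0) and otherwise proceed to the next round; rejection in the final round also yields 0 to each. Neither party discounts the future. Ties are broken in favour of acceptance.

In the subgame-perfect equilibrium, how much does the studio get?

By backward induction:
Round 4 (the studio proposes): the distributor will accept anything ≥ 0, so the studio offers 0 and keeps 300.
Round 3 (the distributor proposes): rejecting gives the studio an expected 0.8 × 300 = 240, so the distributor offers 240, keeping 60.
Round 2 (the studio proposes): rejecting gives the distributor an expected 0.8 × 60 = 48; the studio offers that and keeps 252.
Round 1 (the distributor proposes): rejecting gives the studio an expected 0.8 × 252 = 201.6. The distributor offers 201.6 and keeps 300 − 201.6 = 98.4.

201.6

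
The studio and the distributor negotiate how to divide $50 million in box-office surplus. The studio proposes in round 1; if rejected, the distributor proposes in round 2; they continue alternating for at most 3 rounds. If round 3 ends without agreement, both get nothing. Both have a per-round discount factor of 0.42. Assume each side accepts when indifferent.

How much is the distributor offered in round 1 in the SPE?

12.18

Work backward from the last round.
Round 3 (the studio proposes): the distributor will accept anything ≥ 0, so the studio offers 0 and keeps 50.
Round 2 (the distributor proposes): the studio can get 50 next round, worth 0.42 × 50 = 21 now; the distributor offers that and keeps 29.
Round 1 (the studio proposes): the distributor can get 29 next round, worth 0.42 × 29 = 12.18 now, so the studio offers 12.18, keeping 37.82.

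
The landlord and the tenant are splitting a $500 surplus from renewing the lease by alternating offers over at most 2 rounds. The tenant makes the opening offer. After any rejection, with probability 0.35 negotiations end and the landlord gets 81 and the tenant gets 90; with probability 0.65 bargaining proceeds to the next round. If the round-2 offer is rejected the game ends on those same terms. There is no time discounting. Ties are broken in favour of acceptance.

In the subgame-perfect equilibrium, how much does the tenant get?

205.15

Round 2 (the landlord proposes): the tenant gets 90 if talks fail, so the landlord offers 90 and keeps 410.
Round 1 (the tenant proposes): rejecting gives the landlord an expected 0.65 × 410 + 0.35 × 81 = 294.85; the tenant offers that and keeps 205.15.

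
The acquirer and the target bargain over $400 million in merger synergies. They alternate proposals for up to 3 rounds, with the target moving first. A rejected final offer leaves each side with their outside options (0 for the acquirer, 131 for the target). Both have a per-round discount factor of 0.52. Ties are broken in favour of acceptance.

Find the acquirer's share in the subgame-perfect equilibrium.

Round 3 (the target proposes): rejection yields 0 for the acquirer; the target offers 0 and keeps 400.
Round 2 (the acquirer proposes): the target can get 400 next round, worth 0.52 × 400 = 208 now; the acquirer offers that and keeps 192.
Round 1 (the target proposes): the acquirer can get 192 next round, worth 0.52 × 192 = 99.84 now; the target offers that and keeps 300.16.

99.84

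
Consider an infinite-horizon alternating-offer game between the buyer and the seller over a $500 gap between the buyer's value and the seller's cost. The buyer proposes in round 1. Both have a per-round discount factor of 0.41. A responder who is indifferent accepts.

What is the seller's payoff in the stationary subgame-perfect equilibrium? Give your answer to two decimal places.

145.39

In a stationary SPE each proposer offers the other exactly their discounted continuation value.
If the buyer keeps x when proposing and the seller keeps y when proposing, then x = 500 − 0.41y and y = 500 − 0.41x.
Solving: x = 500(1 − 0.41) / (1 − 0.41·0.41) = 295 / 0.8319 ≈ 354.6099.
The seller gets 500 − 354.6099 ≈ 145.3901.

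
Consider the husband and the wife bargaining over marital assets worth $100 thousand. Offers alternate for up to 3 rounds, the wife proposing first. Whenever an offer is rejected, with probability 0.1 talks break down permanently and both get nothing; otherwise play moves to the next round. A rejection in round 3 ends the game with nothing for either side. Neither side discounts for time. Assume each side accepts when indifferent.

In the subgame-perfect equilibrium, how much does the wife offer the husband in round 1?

Round 3 (the wife proposes): rejection yields 0 for the husband; the wife offers 0 and keeps 100.
Round 2 (the husband proposes): rejecting gives the wife an expected 0.9 × 100 = 90; the husband offers that and keeps 10.
Round 1 (the wife proposes): rejecting gives the husband an expected 0.9 × 10 = 9; the wife offers that and keeps 91.

9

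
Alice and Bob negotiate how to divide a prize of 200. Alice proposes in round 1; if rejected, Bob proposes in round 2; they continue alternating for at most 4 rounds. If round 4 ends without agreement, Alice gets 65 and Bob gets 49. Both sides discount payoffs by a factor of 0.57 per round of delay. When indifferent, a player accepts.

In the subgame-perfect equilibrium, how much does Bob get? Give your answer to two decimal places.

74.02

Solve by backward induction from round 4.
Round 4 (Bob proposes): Alice gets 65 if talks fail, so Bob offers 65 and keeps 135.
Round 3 (Alice proposes): Bob can get 135 next round, worth 0.57 × 135 = 76.95 now. Alice offers 76.95 and keeps 200 − 76.95 = 123.05.
Round 2 (Bob proposes): Alice can get 123.05 next round, worth 0.57 × 123.05 = 70.1385 now; Bob offers that and keeps 129.8615.
Round 1 (Alice proposes): Bob can get 129.8615 next round, worth 0.57 × 129.8615 = 74.021055 now. Alice offers 74.021055 and keeps 200 − 74.021055 = 125.978945.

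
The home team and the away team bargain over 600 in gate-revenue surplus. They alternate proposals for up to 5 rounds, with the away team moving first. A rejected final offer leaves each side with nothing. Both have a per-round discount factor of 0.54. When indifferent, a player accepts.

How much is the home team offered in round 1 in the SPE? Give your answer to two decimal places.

Round 5 (the away team proposes): rejection yields 0 for the home team; the away team offers 0 and keeps 600.
Round 4 (the home team proposes): the away team can get 600 next round, worth 0.54 × 600 = 324 now, so the home team offers 324, keeping 276.
Round 3 (the away team proposes): the home team can get 276 next round, worth 0.54 × 276 = 149.04 now. The away team offers 149.04 and keeps 600 − 149.04 = 450.96.
Round 2 (the home team proposes): the away team can get 450.96 next round, worth 0.54 × 450.96 = 243.5184 now; the home team offers that and keeps 356.4816.
Round 1 (the away team proposes): the home team can get 356.4816 next round, worth 0.54 × 356.4816 = 192.500064 now. The away team offers 192.500064 and keeps 600 − 192.500064 = 407.499936.

192.50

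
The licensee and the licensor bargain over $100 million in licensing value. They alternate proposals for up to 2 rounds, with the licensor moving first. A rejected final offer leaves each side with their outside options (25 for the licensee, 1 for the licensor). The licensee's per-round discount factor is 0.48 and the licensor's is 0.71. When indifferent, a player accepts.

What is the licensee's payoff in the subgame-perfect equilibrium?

Solve by backward induction from round 2.
Round 2 (the licensee proposes): the licensor gets 1 if talks fail, so the licensee offers 1 and keeps 99.
Round 1 (the licensor proposes): the licensee can get 99 next round, worth 0.48 × 99 = 47.52 now; the licensor offers that and keeps 52.48.

47.52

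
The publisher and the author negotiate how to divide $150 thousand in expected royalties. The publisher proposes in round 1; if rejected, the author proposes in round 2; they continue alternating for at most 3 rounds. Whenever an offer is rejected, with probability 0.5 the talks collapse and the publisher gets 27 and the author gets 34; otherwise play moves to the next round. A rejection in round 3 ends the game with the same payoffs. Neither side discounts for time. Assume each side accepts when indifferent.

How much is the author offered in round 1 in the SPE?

56.25

Round 3 (the publisher proposes): the author gets 34 if talks fail, so the publisher offers 34 and keeps 116.
Round 2 (the author proposes): rejecting gives the publisher an expected 0.5 × 116 + 0.5 × 27 = 71.5. The author offers 71.5 and keeps 150 − 71.5 = 78.5.
Round 1 (the publisher proposes): rejecting gives the author an expected 0.5 × 78.5 + 0.5 × 34 = 56.25, so the publisher offers 56.25, keeping 93.75.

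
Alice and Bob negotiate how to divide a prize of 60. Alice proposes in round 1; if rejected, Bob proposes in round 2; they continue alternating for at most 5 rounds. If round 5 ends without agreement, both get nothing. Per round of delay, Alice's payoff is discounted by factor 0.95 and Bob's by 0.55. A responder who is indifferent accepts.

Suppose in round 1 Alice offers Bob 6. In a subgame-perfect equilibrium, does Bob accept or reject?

Round 5 (Alice proposes): Bob will accept anything ≥ 0, so Alice offers 0 and keeps 60.
Round 4 (Bob proposes): Alice can get 60 next round, worth 0.95 × 60 = 57 now, so Bob offers 57, keeping 3.
Round 3 (Alice proposes): Bob can get 3 next round, worth 0.55 × 3 = 1.65 now. Alice offers 1.65 and keeps 60 − 1.65 = 58.35.
Round 2 (Bob proposes): Alice can get 58.35 next round, worth 0.95 × 58.35 = 55.4325 now, so Bob offers 55.4325, keeping 4.5675.
So by rejecting in round 1, Bob gets 4.5675 next round, worth 0.55 × 4.5675 = 2.512125 now.
Offer 6 ≥ 2.512125, so Bob accepts.

Accept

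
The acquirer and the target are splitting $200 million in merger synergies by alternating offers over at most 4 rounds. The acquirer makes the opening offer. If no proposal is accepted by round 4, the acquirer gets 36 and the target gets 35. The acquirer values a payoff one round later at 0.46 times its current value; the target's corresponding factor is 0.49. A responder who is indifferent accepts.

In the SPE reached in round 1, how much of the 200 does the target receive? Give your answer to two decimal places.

Round 4 (the target proposes): the acquirer gets 36 if talks fail, so the target offers 36 and keeps 164.
Round 3 (the acquirer proposes): the target can get 164 next round, worth 0.49 × 164 = 80.36 now, so the acquirer offers 80.36, keeping 119.64.
Round 2 (the target proposes): the acquirer can get 119.64 next round, worth 0.46 × 119.64 = 55.0344 now. The target offers 55.0344 and keeps 200 − 55.0344 = 144.9656.
Round 1 (the acquirer proposes): the target can get 144.9656 next round, worth 0.49 × 144.9656 = 71.033144 now; the acquirer offers that and keeps 128.966856.

71.03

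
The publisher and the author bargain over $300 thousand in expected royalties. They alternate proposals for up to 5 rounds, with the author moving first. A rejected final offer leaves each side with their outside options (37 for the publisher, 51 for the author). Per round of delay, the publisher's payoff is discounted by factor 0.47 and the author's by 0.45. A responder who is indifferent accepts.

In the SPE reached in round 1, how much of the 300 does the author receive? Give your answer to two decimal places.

Round 5 (the author proposes): the publisher gets 37 if talks fail, so the author offers 37 and keeps 263.
Round 4 (the publisher proposes): the author can get 263 next round, worth 0.45 × 263 = 118.35 now. The publisher offers 118.35 and keeps 300 − 118.35 = 181.65.
Round 3 (the author proposes): the publisher can get 181.65 next round, worth 0.47 × 181.65 = 85.3755 now. The author offers 85.3755 and keeps 300 − 85.3755 = 214.6245.
Round 2 (the publisher proposes): the author can get 214.6245 next round, worth 0.45 × 214.6245 = 96.581025 now; the publisher offers that and keeps 203.418975.
Round 1 (the author proposes): the publisher can get 203.418975 next round, worth 0.47 × 203.418975 = 95.60691825 now. The author offers 95.60691825 and keeps 300 − 95.60691825 = 204.39308175.

204.39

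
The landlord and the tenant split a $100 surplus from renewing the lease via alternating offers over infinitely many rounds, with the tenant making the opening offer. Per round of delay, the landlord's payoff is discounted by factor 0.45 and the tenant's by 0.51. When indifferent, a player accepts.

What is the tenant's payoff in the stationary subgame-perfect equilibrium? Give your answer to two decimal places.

71.38

Let x be the tenant's share when the tenant proposes and y be the landlord's share when the landlord proposes.
The landlord accepts iff offered ≥ 0.45·y, so x = 100 − 0.45y. Symmetrically y = 100 − 0.51x.
Substituting: x = 100 − 0.45(100 − 0.51x), giving x(1 − 0.51·0.45) = 100(1 − 0.45).
So x = 100 × 0.55 / 0.7705 ≈ 71.3822, and the landlord receives 100 − x ≈ 28.6178.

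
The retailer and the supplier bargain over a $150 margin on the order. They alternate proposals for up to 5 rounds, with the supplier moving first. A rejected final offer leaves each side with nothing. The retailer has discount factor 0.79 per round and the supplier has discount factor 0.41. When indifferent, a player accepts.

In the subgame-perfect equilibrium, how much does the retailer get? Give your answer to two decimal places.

92.56

Work backward from the last round.
Round 5 (the supplier proposes): the retailer will accept anything ≥ 0, so the supplier offers 0 and keeps 150.
Round 4 (the retailer proposes): the supplier can get 150 next round, worth 0.41 × 150 = 61.5 now; the retailer offers that and keeps 88.5.
Round 3 (the supplier proposes): the retailer can get 88.5 next round, worth 0.79 × 88.5 = 69.915 now. The supplier offers 69.915 and keeps 150 − 69.915 = 80.085.
Round 2 (the retailer proposes): the supplier can get 80.085 next round, worth 0.41 × 80.085 = 32.83485 now, so the retailer offers 32.83485, keeping 117.16515.
Round 1 (the supplier proposes): the retailer can get 117.16515 next round, worth 0.79 × 117.16515 = 92.5604685 now, so the supplier offers 92.5604685, keeping 57.4395315.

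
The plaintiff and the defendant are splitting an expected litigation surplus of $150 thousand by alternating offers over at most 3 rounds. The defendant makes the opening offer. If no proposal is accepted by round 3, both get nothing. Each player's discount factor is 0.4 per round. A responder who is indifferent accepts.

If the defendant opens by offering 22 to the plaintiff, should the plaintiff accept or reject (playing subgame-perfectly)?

Reject

Work out the plaintiff's continuation value if the offer is rejected.
Round 3 (the defendant proposes): the plaintiff will accept anything ≥ 0, so the defendant offers 0 and keeps 150.
Round 2 (the plaintiff proposes): the defendant can get 150 next round, worth 0.4 × 150 = 60 now. The plaintiff offers 60 and keeps 150 − 60 = 90.
So by rejecting in round 1, the plaintiff gets 90 next round, worth 0.4 × 90 = 36 now.
Offer 22 < 36, so the plaintiff rejects.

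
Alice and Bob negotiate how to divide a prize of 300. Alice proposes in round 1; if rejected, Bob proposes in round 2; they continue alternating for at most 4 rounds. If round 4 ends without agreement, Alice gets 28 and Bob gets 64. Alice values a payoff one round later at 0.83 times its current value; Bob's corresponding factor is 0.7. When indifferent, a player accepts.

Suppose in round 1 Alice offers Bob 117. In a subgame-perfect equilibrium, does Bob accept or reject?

Reject

Round 4 (Bob proposes): Alice gets 28 if talks fail, so Bob offers 28 and keeps 272.
Round 3 (Alice proposes): Bob can get 272 next round, worth 0.7 × 272 = 190.4 now. Alice offers 190.4 and keeps 300 − 190.4 = 109.6.
Round 2 (Bob proposes): Alice can get 109.6 next round, worth 0.83 × 109.6 = 90.968 now, so Bob offers 90.968, keeping 209.032.
So by rejecting in round 1, Bob gets 209.032 next round, worth 0.7 × 209.032 = 146.3224 now.
Offer 117 < 146.3224, so Bob rejects.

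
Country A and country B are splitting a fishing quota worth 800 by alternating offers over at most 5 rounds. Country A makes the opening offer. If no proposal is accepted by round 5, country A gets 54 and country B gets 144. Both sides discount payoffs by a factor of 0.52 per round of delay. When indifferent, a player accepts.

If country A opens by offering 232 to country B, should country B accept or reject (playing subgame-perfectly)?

Work out country B's continuation value if the offer is rejected.
Round 5 (country A proposes): country B gets 144 if talks fail, so country A offers 144 and keeps 656.
Round 4 (country B proposes): country A can get 656 next round, worth 0.52 × 656 = 341.12 now. Country B offers 341.12 and keeps 800 − 341.12 = 458.88.
Round 3 (country A proposes): country B can get 458.88 next round, worth 0.52 × 458.88 = 238.6176 now, so country A offers 238.6176, keeping 561.3824.
Round 2 (country B proposes): country A can get 561.3824 next round, worth 0.52 × 561.3824 = 291.918848 now. Country B offers 291.918848 and keeps 800 − 291.918848 = 508.081152.
So by rejecting in round 1, country B gets 508.081152 next round, worth 0.52 × 508.081152 = 264.20219904 now.
Offer 232 < 264.20219904, so country B rejects.

Reject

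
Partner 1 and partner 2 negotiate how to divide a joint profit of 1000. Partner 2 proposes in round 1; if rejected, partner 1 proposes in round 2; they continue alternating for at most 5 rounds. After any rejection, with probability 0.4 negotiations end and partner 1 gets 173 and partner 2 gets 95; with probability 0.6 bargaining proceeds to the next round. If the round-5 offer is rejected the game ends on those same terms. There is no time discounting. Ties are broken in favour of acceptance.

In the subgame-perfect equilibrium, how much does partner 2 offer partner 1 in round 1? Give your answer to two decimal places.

Round 5 (partner 2 proposes): partner 1 gets 173 if talks fail, so partner 2 offers 173 and keeps 827.
Round 4 (partner 1 proposes): rejecting gives partner 2 an expected 0.6 × 827 + 0.4 × 95 = 534.2; partner 1 offers that and keeps 465.8.
Round 3 (partner 2 proposes): rejecting gives partner 1 an expected 0.6 × 465.8 + 0.4 × 173 = 348.68; partner 2 offers that and keeps 651.32.
Round 2 (partner 1 proposes): rejecting gives partner 2 an expected 0.6 × 651.32 + 0.4 × 95 = 428.792; partner 1 offers that and keeps 571.208.
Round 1 (partner 2 proposes): rejecting gives partner 1 an expected 0.6 × 571.208 + 0.4 × 173 = 411.9248. Partner 2 offers 411.9248 and keeps 1000 − 411.9248 = 588.0752.

411.92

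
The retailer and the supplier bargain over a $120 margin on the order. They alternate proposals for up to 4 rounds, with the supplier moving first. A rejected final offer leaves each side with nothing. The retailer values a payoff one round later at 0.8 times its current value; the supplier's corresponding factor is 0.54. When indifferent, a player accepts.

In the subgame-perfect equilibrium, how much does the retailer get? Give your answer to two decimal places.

Solve by backward induction from round 4.
Round 4 (the retailer proposes): rejection yields 0 for the supplier; the retailer offers 0 and keeps 120.
Round 3 (the supplier proposes): the retailer can get 120 next round, worth 0.8 × 120 = 96 now; the supplier offers that and keeps 24.
Round 2 (the retailer proposes): the supplier can get 24 next round, worth 0.54 × 24 = 12.96 now. The retailer offers 12.96 and keeps 120 − 12.96 = 107.04.
Round 1 (the supplier proposes): the retailer can get 107.04 next round, worth 0.8 × 107.04 = 85.632 now, so the supplier offers 85.632, keeping 34.368.

85.63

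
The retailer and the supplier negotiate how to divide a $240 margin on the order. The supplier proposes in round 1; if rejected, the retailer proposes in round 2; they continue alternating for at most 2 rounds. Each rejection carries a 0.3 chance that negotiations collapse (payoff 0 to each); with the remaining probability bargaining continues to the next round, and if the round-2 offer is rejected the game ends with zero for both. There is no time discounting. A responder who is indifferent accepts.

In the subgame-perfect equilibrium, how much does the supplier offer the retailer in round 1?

Round 2 (the retailer proposes): the supplier will accept anything ≥ 0, so the retailer offers 0 and keeps 240.
Round 1 (the supplier proposes): rejecting gives the retailer an expected 0.7 × 240 = 168, so the supplier offers 168, keeping 72.

168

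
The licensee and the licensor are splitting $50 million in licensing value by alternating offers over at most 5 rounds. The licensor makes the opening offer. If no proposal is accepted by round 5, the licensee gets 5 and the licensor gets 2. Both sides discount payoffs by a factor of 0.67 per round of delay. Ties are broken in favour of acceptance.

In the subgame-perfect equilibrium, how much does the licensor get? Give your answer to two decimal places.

32.97

Round 5 (the licensor proposes): the licensee gets 5 if talks fail, so the licensor offers 5 and keeps 45.
Round 4 (the licensee proposes): the licensor can get 45 next round, worth 0.67 × 45 = 30.15 now, so the licensee offers 30.15, keeping 19.85.
Round 3 (the licensor proposes): the licensee can get 19.85 next round, worth 0.67 × 19.85 = 13.2995 now, so the licensor offers 13.2995, keeping 36.7005.
Round 2 (the licensee proposes): the licensor can get 36.7005 next round, worth 0.67 × 36.7005 = 24.589335 now. The licensee offers 24.589335 and keeps 50 − 24.589335 = 25.410665.
Round 1 (the licensor proposes): the licensee can get 25.410665 next round, worth 0.67 × 25.410665 = 17.02514555 now. The licensor offers 17.02514555 and keeps 50 − 17.02514555 = 32.97485445.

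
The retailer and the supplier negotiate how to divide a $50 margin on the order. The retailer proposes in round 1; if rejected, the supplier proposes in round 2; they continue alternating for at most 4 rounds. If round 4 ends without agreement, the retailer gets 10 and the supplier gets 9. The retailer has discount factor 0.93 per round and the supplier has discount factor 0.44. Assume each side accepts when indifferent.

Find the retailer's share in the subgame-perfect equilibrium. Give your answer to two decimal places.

41.26

Round 4 (the supplier proposes): the retailer gets 10 if talks fail, so the supplier offers 10 and keeps 40.
Round 3 (the retailer proposes): the supplier can get 40 next round, worth 0.44 × 40 = 17.6 now. The retailer offers 17.6 and keeps 50 − 17.6 = 32.4.
Round 2 (the supplier proposes): the retailer can get 32.4 next round, worth 0.93 × 32.4 = 30.132 now. The supplier offers 30.132 and keeps 50 − 30.132 = 19.868.
Round 1 (the retailer proposes): the supplier can get 19.868 next round, worth 0.44 × 19.868 = 8.74192 now; the retailer offers that and keeps 41.25808.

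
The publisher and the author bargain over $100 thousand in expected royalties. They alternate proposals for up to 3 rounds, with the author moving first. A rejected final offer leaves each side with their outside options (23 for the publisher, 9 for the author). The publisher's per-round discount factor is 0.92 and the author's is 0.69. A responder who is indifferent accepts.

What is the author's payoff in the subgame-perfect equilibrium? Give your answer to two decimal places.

Round 3 (the author proposes): the publisher gets 23 if talks fail, so the author offers 23 and keeps 77.
Round 2 (the publisher proposes): the author can get 77 next round, worth 0.69 × 77 = 53.13 now; the publisher offers that and keeps 46.87.
Round 1 (the author proposes): the publisher can get 46.87 next round, worth 0.92 × 46.87 = 43.1204 now. The author offers 43.1204 and keeps 100 − 43.1204 = 56.8796.

56.88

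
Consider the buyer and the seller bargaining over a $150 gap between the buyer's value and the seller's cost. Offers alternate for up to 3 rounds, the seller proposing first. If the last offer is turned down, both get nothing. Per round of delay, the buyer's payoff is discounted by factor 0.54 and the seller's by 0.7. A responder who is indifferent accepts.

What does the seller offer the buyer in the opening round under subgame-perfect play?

24.3

Solve by backward induction from round 3.
Round 3 (the seller proposes): the buyer will accept anything ≥ 0, so the seller offers 0 and keeps 150.
Round 2 (the buyer proposes): the seller can get 150 next round, worth 0.7 × 150 = 105 now; the buyer offers that and keeps 45.
Round 1 (the seller proposes): the buyer can get 45 next round, worth 0.54 × 45 = 24.3 now. The seller offers 24.3 and keeps 150 − 24.3 = 125.7.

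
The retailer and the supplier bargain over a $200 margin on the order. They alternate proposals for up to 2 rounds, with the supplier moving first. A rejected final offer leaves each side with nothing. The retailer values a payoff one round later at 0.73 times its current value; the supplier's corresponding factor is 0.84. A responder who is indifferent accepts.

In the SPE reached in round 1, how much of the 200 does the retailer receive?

146

By backward induction:
Round 2 (the retailer proposes): rejection yields 0 for the supplier; the retailer offers 0 and keeps 200.
Round 1 (the supplier proposes): the retailer can get 200 next round, worth 0.73 × 200 = 146 now, so the supplier offers 146, keeping 54.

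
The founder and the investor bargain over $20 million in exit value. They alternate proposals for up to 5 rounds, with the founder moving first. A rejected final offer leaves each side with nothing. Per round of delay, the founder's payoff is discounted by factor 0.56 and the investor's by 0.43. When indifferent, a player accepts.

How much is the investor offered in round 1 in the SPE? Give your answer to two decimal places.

By backward induction:
Round 5 (the founder proposes): the investor will accept anything ≥ 0, so the founder offers 0 and keeps 20.
Round 4 (the investor proposes): the founder can get 20 next round, worth 0.56 × 20 = 11.2 now, so the investor offers 11.2, keeping 8.8.
Round 3 (the founder proposes): the investor can get 8.8 next round, worth 0.43 × 8.8 = 3.784 now. The founder offers 3.784 and keeps 20 − 3.784 = 16.216.
Round 2 (the investor proposes): the founder can get 16.216 next round, worth 0.56 × 16.216 = 9.08096 now. The investor offers 9.08096 and keeps 20 − 9.08096 = 10.91904.
Round 1 (the founder proposes): the investor can get 10.91904 next round, worth 0.43 × 10.91904 = 4.6951872 now. The founder offers 4.6951872 and keeps 20 − 4.6951872 = 15.3048128.

4.70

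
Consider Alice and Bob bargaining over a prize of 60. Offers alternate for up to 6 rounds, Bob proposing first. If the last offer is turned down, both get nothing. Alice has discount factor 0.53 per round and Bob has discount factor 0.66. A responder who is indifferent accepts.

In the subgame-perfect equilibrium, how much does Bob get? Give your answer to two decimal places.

41.51

Round 6 (Alice proposes): Bob will accept anything ≥ 0, so Alice offers 0 and keeps 60.
Round 5 (Bob proposes): Alice can get 60 next round, worth 0.53 × 60 = 31.8 now. Bob offers 31.8 and keeps 60 − 31.8 = 28.2.
Round 4 (Alice proposes): Bob can get 28.2 next round, worth 0.66 × 28.2 = 18.612 now, so Alice offers 18.612, keeping 41.388.
Round 3 (Bob proposes): Alice can get 41.388 next round, worth 0.53 × 41.388 = 21.93564 now; Bob offers that and keeps 38.06436.
Round 2 (Alice proposes): Bob can get 38.06436 next round, worth 0.66 × 38.06436 = 25.1224776 now. Alice offers 25.1224776 and keeps 60 − 25.1224776 = 34.8775224.
Round 1 (Bob proposes): Alice can get 34.8775224 next round, worth 0.53 × 34.8775224 = 18.485086872 now, so Bob offers 18.485086872, keeping 41.514913128.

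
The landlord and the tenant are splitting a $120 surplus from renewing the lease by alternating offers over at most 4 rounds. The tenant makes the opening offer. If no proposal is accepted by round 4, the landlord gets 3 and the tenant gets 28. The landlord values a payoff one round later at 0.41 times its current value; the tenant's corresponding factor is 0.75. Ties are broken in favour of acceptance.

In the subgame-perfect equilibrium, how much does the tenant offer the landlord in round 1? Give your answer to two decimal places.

23.90

Round 4 (the landlord proposes): the tenant gets 28 if talks fail, so the landlord offers 28 and keeps 92.
Round 3 (the tenant proposes): the landlord can get 92 next round, worth 0.41 × 92 = 37.72 now. The tenant offers 37.72 and keeps 120 − 37.72 = 82.28.
Round 2 (the landlord proposes): the tenant can get 82.28 next round, worth 0.75 × 82.28 = 61.71 now. The landlord offers 61.71 and keeps 120 − 61.71 = 58.29.
Round 1 (the tenant proposes): the landlord can get 58.29 next round, worth 0.41 × 58.29 = 23.8989 now; the tenant offers that and keeps 96.1011.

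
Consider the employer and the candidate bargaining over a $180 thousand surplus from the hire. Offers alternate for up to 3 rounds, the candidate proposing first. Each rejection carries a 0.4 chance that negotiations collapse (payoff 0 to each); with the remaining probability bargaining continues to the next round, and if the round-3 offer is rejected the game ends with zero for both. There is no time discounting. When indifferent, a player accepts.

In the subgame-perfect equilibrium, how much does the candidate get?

136.8

Round 3 (the candidate proposes): rejection yields 0 for the employer; the candidate offers 0 and keeps 180.
Round 2 (the employer proposes): rejecting gives the candidate an expected 0.6 × 180 = 108, so the employer offers 108, keeping 72.
Round 1 (the candidate proposes): rejecting gives the employer an expected 0.6 × 72 = 43.2. The candidate offers 43.2 and keeps 180 − 43.2 = 136.8.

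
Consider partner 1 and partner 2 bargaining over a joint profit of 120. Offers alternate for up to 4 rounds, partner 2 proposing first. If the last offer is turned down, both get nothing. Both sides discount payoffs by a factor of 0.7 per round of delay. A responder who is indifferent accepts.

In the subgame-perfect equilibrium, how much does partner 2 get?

53.64

Round 4 (partner 1 proposes): partner 2 will accept anything ≥ 0, so partner 1 offers 0 and keeps 120.
Round 3 (partner 2 proposes): partner 1 can get 120 next round, worth 0.7 × 120 = 84 now. Partner 2 offers 84 and keeps 120 − 84 = 36.
Round 2 (partner 1 proposes): partner 2 can get 36 next round, worth 0.7 × 36 = 25.2 now, so partner 1 offers 25.2, keeping 94.8.
Round 1 (partner 2 proposes): partner 1 can get 94.8 next round, worth 0.7 × 94.8 = 66.36 now, so partner 2 offers 66.36, keeping 53.64.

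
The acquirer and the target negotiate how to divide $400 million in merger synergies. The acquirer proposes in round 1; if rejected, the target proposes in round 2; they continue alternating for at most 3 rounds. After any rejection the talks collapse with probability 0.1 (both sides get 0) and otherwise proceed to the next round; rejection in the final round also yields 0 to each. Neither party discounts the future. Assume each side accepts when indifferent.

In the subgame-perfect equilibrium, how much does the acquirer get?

364

By backward induction:
Round 3 (the acquirer proposes): the target will accept anything ≥ 0, so the acquirer offers 0 and keeps 400.
Round 2 (the target proposes): rejecting gives the acquirer an expected 0.9 × 400 = 360; the target offers that and keeps 40.
Round 1 (the acquirer proposes): rejecting gives the target an expected 0.9 × 40 = 36; the acquirer offers that and keeps 364.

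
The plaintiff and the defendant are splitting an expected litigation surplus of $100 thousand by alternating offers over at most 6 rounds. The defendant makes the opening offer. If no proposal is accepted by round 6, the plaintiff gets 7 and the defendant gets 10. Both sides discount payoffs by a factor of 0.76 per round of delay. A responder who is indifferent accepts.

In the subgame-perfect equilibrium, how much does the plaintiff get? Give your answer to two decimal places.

Work backward from the last round.
Round 6 (the plaintiff proposes): the defendant gets 10 if talks fail, so the plaintiff offers 10 and keeps 90.
Round 5 (the defendant proposes): the plaintiff can get 90 next round, worth 0.76 × 90 = 68.4 now; the defendant offers that and keeps 31.6.
Round 4 (the plaintiff proposes): the defendant can get 31.6 next round, worth 0.76 × 31.6 = 24.016 now. The plaintiff offers 24.016 and keeps 100 − 24.016 = 75.984.
Round 3 (the defendant proposes): the plaintiff can get 75.984 next round, worth 0.76 × 75.984 = 57.74784 now, so the defendant offers 57.74784, keeping 42.25216.
Round 2 (the plaintiff proposes): the defendant can get 42.25216 next round, worth 0.76 × 42.25216 = 32.1116416 now. The plaintiff offers 32.1116416 and keeps 100 − 32.1116416 = 67.8883584.
Round 1 (the defendant proposes): the plaintiff can get 67.8883584 next round, worth 0.76 × 67.8883584 = 51.595152384 now, so the defendant offers 51.595152384, keeping 48.404847616.

51.60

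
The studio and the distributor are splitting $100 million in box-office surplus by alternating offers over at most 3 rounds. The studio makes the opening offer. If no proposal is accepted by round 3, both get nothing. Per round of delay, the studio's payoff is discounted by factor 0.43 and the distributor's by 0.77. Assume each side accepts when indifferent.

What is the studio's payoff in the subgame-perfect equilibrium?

Solve by backward induction from round 3.
Round 3 (the studio proposes): rejection yields 0 for the distributor; the studio offers 0 and keeps 100.
Round 2 (the distributor proposes): the studio can get 100 next round, worth 0.43 × 100 = 43 now; the distributor offers that and keeps 57.
Round 1 (the studio proposes): the distributor can get 57 next round, worth 0.77 × 57 = 43.89 now; the studio offers that and keeps 56.11.

56.11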